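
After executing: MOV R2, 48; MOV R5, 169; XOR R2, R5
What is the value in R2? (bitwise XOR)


Register state trace:
  MOV R2, 48  → R2 = 48 (0b00110000)
  MOV R5, 169  → R5 = 169 (0b10101001)
  XOR R2, R5  → R2 = 48 XOR 169 = 153 (0b10011001)
Final: R2 = 153

153


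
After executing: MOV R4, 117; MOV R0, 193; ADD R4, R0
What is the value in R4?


Register state trace:
  MOV R4, 117  → R4 = 117
  MOV R0, 193  → R0 = 193
  ADD R4, R0  → R4 = 117 + 193 = 310
Final: R4 = 310

310


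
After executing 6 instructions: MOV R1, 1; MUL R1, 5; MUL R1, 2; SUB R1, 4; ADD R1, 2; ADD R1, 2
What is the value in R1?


Register state trace:
  MOV R1, 1  → R1 = 1
  MUL R1, 5  → R1 = 1 * 5 = 5
  MUL R1, 2  → R1 = 5 * 2 = 10
  SUB R1, 4  → R1 = 10 - 4 = 6
  ADD R1, 2  → R1 = 6 + 2 = 8
  ADD R1, 2  → R1 = 8 + 2 = 10
Final: R1 = 10

10


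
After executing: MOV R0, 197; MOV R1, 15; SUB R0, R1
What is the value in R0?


Register state trace:
  MOV R0, 197  → R0 = 197
  MOV R1, 15  → R1 = 15
  SUB R0, R1  → R0 = 197 - 15 = 182
Final: R0 = 182

182


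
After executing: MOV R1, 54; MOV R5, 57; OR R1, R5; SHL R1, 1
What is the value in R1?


Register state trace:
  MOV R1, 54  → R1 = 54 (0b00110110)
  MOV R5, 57  → R5 = 57 (0b00111001)
  OR R1, R5  → R1 = 54 OR 57 = 63 (0b00111111)
  SHL R1, 1  → R1 = 63 << 1 = 126
Final: R1 = 126

126


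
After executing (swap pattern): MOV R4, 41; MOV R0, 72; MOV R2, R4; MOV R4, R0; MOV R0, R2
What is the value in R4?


Register state trace (swap pattern):
  MOV R4, 41  → R4 = 41
  MOV R0, 72  → R0 = 72
  MOV R2, R4  → R2 = 41  (save R4)
  MOV R4, R0  → R4 = 72  (R4 gets R0's value)
  MOV R0, R2  → R0 = 41  (R0 gets saved value)
Final: R4 = 72

72


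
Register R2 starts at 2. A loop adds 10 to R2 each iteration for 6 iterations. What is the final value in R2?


Starting value: R2 = 2
  Iter 1: R2 = 2 + 10 = 12
  Iter 2: R2 = 12 + 10 = 22
  Iter 3: R2 = 22 + 10 = 32
  Iter 4: R2 = 32 + 10 = 42
  Iter 5: R2 = 42 + 10 = 52
  Iter 6: R2 = 52 + 10 = 62
Final: R2 = 62

62


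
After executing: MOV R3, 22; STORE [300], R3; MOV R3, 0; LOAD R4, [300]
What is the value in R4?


Register and memory trace:
  MOV R3, 22  → R3 = 22
  STORE [300], R3  → mem[300] = 22
  MOV R3, 0  → R3 = 0
  LOAD R4, [300]  → R4 = mem[300] = 22
Final: R4 = 22

22


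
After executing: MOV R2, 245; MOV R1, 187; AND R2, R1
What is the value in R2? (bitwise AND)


Register state trace:
  MOV R2, 245  → R2 = 245 (0b11110101)
  MOV R1, 187  → R1 = 187 (0b10111011)
  AND R2, R1  → R2 = 245 AND 187 = 177 (0b10110001)
Final: R2 = 177

177


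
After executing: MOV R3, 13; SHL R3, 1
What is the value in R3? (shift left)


Register state trace:
  MOV R3, 13  → R3 = 13
  SHL R3, 1  → R3 = 13 << 1 = 13 * 2^1 = 26
Final: R3 = 26

26


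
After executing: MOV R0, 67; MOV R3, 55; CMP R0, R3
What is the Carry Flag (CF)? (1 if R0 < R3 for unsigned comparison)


Register state trace:
  MOV R0, 67  → R0 = 67
  MOV R3, 55  → R3 = 55
  CMP R0, R3  → unsigned 67 - 55: no borrow
  67 >= 55, so CF = 0
CF = 0

0


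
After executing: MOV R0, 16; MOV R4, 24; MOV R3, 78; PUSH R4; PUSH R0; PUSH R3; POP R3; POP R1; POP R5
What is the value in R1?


Stack trace (top is rightmost):
  MOV R0, 16  → R0 = 16
  MOV R4, 24  → R4 = 24
  MOV R3, 78  → R3 = 78
  PUSH R4  → stack: [24]
  PUSH R0  → stack: [24, 16]
  PUSH R3  → stack: [24, 16, 78]
  POP R3  → R3 = 78, stack: [24, 16]
  POP R1  → R1 = 16, stack: [24]
  POP R5  → R5 = 24, stack: []
Final: R1 = 16

16


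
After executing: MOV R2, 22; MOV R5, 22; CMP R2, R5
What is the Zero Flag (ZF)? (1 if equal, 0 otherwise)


Register state trace:
  MOV R2, 22  → R2 = 22
  MOV R5, 22  → R5 = 22
  CMP R2, R5  → computes 22 - 22 = 0
  Result is zero, so values are equal
ZF = 1

1


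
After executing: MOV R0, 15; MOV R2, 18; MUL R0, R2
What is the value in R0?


Register state trace:
  MOV R0, 15  → R0 = 15
  MOV R2, 18  → R2 = 18
  MUL R0, R2  → R0 = 15 * 18 = 270
Final: R0 = 270

270


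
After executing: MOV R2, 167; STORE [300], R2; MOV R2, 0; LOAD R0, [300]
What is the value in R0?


Register and memory trace:
  MOV R2, 167  → R2 = 167
  STORE [300], R2  → mem[300] = 167
  MOV R2, 0  → R2 = 0
  LOAD R0, [300]  → R0 = mem[300] = 167
Final: R0 = 167

167


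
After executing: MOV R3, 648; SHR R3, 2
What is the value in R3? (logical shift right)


Register state trace:
  MOV R3, 648  → R3 = 648
  SHR R3, 2  → R3 = 648 >> 2 = 648 // 2^2 = 162
Final: R3 = 162

162


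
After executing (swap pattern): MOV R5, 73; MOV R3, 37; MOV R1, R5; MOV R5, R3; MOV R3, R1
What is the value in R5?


Register state trace (swap pattern):
  MOV R5, 73  → R5 = 73
  MOV R3, 37  → R3 = 37
  MOV R1, R5  → R1 = 73  (save R5)
  MOV R5, R3  → R5 = 37  (R5 gets R3's value)
  MOV R3, R1  → R3 = 73  (R3 gets saved value)
Final: R5 = 37

37


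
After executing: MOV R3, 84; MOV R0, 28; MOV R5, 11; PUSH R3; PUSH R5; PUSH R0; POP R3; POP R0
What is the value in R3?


Stack trace (top is rightmost):
  MOV R3, 84  → R3 = 84
  MOV R0, 28  → R0 = 28
  MOV R5, 11  → R5 = 11
  PUSH R3  → stack: [84]
  PUSH R5  → stack: [84, 11]
  PUSH R0  → stack: [84, 11, 28]
  POP R3  → R3 = 28, stack: [84, 11]
  POP R0  → R0 = 11, stack: [84]
Final: R3 = 28

28


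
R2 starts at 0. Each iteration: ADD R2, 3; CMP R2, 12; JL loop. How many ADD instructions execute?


Loop trace (R2 starts at 0, target 12, step 3):
  ADD #1: R2 = 0 + 3 = 3  → 3 < 12, loop
  ADD #2: R2 = 3 + 3 = 6  → 6 < 12, loop
  ADD #3: R2 = 6 + 3 = 9  → 9 < 12, loop
  ADD #4: R2 = 9 + 3 = 12  → 12 >= 12, exit
Total ADD instructions: 4

4


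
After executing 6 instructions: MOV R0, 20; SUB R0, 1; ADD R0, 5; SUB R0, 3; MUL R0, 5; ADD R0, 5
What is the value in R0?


Register state trace:
  MOV R0, 20  → R0 = 20
  SUB R0, 1  → R0 = 20 - 1 = 19
  ADD R0, 5  → R0 = 19 + 5 = 24
  SUB R0, 3  → R0 = 24 - 3 = 21
  MUL R0, 5  → R0 = 21 * 5 = 105
  ADD R0, 5  → R0 = 105 + 5 = 110
Final: R0 = 110

110


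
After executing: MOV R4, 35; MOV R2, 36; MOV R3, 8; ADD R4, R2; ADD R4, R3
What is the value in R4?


Register state trace:
  MOV R4, 35  → R4 = 35
  MOV R2, 36  → R2 = 36
  MOV R3, 8  → R3 = 8
  ADD R4, R2  → R4 = 35 + 36 = 71
  ADD R4, R3  → R4 = 71 + 8 = 79
Final: R4 = 79

79


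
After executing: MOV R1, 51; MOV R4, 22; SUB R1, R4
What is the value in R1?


Register state trace:
  MOV R1, 51  → R1 = 51
  MOV R4, 22  → R4 = 22
  SUB R1, R4  → R1 = 51 - 22 = 29
Final: R1 = 29

29


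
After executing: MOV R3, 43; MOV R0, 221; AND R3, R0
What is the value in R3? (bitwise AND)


Register state trace:
  MOV R3, 43  → R3 = 43 (0b00101011)
  MOV R0, 221  → R0 = 221 (0b11011101)
  AND R3, R0  → R3 = 43 AND 221 = 9 (0b00001001)
Final: R3 = 9

9


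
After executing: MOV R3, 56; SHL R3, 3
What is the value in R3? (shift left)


Register state trace:
  MOV R3, 56  → R3 = 56
  SHL R3, 3  → R3 = 56 << 3 = 56 * 2^3 = 448
Final: R3 = 448

448


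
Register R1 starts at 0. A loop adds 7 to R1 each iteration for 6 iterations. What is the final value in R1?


Starting value: R1 = 0
  Iter 1: R1 = 0 + 7 = 7
  Iter 2: R1 = 7 + 7 = 14
  Iter 3: R1 = 14 + 7 = 21
  Iter 4: R1 = 21 + 7 = 28
  Iter 5: R1 = 28 + 7 = 35
  Iter 6: R1 = 35 + 7 = 42
Final: R1 = 42

42


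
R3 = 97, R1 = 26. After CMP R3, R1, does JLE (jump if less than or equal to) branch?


Trace:
  R3 = 97, R1 = 26
  CMP R3, R1  → compares 97 vs 26
  JLE checks: is 97 less than or equal to 26?
  97 > 26, so condition is false
Branch taken: No

No


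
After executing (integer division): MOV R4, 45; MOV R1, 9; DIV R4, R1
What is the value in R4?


Register state trace:
  MOV R4, 45  → R4 = 45
  MOV R1, 9  → R1 = 9
  DIV R4, R1  → R4 = 45 // 9 = 5
Final: R4 = 5

5


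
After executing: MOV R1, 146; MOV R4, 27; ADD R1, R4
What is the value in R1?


Register state trace:
  MOV R1, 146  → R1 = 146
  MOV R4, 27  → R4 = 27
  ADD R1, R4  → R1 = 146 + 27 = 173
Final: R1 = 173

173


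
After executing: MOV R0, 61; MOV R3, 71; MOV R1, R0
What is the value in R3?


Register state trace:
  MOV R0, 61  → R0 = 61
  MOV R3, 71  → R3 = 71
  MOV R1, R0  → R1 = 61
Final: R3 = 71

71


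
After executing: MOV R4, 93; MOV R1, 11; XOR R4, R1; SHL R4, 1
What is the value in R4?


Register state trace:
  MOV R4, 93  → R4 = 93 (0b01011101)
  MOV R1, 11  → R1 = 11 (0b00001011)
  XOR R4, R1  → R4 = 93 XOR 11 = 86 (0b01010110)
  SHL R4, 1  → R4 = 86 << 1 = 172
Final: R4 = 172

172


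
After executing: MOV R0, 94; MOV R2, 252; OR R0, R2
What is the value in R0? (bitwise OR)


Register state trace:
  MOV R0, 94  → R0 = 94 (0b01011110)
  MOV R2, 252  → R2 = 252 (0b11111100)
  OR R0, R2   → R0 = 94 OR 252 = 254 (0b11111110)
Final: R0 = 254

254


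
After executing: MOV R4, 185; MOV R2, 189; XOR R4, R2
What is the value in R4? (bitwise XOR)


Register state trace:
  MOV R4, 185  → R4 = 185 (0b10111001)
  MOV R2, 189  → R2 = 189 (0b10111101)
  XOR R4, R2  → R4 = 185 XOR 189 = 4 (0b00000100)
Final: R4 = 4

4


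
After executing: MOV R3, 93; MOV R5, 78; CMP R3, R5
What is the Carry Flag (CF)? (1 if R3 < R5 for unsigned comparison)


Register state trace:
  MOV R3, 93  → R3 = 93
  MOV R5, 78  → R5 = 78
  CMP R3, R5  → unsigned 93 - 78: no borrow
  93 >= 78, so CF = 0
CF = 0

0


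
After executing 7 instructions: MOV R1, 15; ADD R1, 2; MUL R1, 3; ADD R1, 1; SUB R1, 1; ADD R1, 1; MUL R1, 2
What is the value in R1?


Register state trace:
  MOV R1, 15  → R1 = 15
  ADD R1, 2  → R1 = 15 + 2 = 17
  MUL R1, 3  → R1 = 17 * 3 = 51
  ADD R1, 1  → R1 = 51 + 1 = 52
  SUB R1, 1  → R1 = 52 - 1 = 51
  ADD R1, 1  → R1 = 51 + 1 = 52
  MUL R1, 2  → R1 = 52 * 2 = 104
Final: R1 = 104

104


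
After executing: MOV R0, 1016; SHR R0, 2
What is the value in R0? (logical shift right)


Register state trace:
  MOV R0, 1016  → R0 = 1016
  SHR R0, 2  → R0 = 1016 >> 2 = 1016 // 2^2 = 254
Final: R0 = 254

254


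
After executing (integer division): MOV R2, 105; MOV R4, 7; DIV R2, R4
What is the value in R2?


Register state trace:
  MOV R2, 105  → R2 = 105
  MOV R4, 7  → R4 = 7
  DIV R2, R4  → R2 = 105 // 7 = 15
Final: R2 = 15

15


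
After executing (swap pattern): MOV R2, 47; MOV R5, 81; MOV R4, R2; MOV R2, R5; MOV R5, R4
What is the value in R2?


Register state trace (swap pattern):
  MOV R2, 47  → R2 = 47
  MOV R5, 81  → R5 = 81
  MOV R4, R2  → R4 = 47  (save R2)
  MOV R2, R5  → R2 = 81  (R2 gets R5's value)
  MOV R5, R4  → R5 = 47  (R5 gets saved value)
Final: R2 = 81

81


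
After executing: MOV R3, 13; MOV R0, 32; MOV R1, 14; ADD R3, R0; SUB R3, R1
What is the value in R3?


Register state trace:
  MOV R3, 13  → R3 = 13
  MOV R0, 32  → R0 = 32
  MOV R1, 14  → R1 = 14
  ADD R3, R0  → R3 = 13 + 32 = 45
  SUB R3, R1  → R3 = 45 - 14 = 31
Final: R3 = 31

31


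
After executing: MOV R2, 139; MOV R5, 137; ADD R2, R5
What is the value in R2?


Register state trace:
  MOV R2, 139  → R2 = 139
  MOV R5, 137  → R5 = 137
  ADD R2, R5  → R2 = 139 + 137 = 276
Final: R2 = 276

276


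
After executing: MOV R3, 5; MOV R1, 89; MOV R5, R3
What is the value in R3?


Register state trace:
  MOV R3, 5  → R3 = 5
  MOV R1, 89  → R1 = 89
  MOV R5, R3  → R5 = 5
Final: R3 = 5

5


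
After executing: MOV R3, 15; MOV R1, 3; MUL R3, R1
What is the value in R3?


Register state trace:
  MOV R3, 15  → R3 = 15
  MOV R1, 3  → R1 = 3
  MUL R3, R1  → R3 = 15 * 3 = 45
Final: R3 = 45

45


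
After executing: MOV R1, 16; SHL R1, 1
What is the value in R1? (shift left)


Register state trace:
  MOV R1, 16  → R1 = 16
  SHL R1, 1  → R1 = 16 << 1 = 16 * 2^1 = 32
Final: R1 = 32

32


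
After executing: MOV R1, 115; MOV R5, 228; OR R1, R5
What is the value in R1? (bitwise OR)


Register state trace:
  MOV R1, 115  → R1 = 115 (0b01110011)
  MOV R5, 228  → R5 = 228 (0b11100100)
  OR R1, R5   → R1 = 115 OR 228 = 247 (0b11110111)
Final: R1 = 247

247


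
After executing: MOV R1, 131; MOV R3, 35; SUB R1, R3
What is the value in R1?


Register state trace:
  MOV R1, 131  → R1 = 131
  MOV R3, 35  → R3 = 35
  SUB R1, R3  → R1 = 131 - 35 = 96
Final: R1 = 96

96


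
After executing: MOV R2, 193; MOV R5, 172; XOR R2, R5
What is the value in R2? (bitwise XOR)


Register state trace:
  MOV R2, 193  → R2 = 193 (0b11000001)
  MOV R5, 172  → R5 = 172 (0b10101100)
  XOR R2, R5  → R2 = 193 XOR 172 = 109 (0b01101101)
Final: R2 = 109

109


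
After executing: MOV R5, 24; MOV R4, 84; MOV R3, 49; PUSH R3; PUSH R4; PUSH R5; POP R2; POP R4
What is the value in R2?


Stack trace (top is rightmost):
  MOV R5, 24  → R5 = 24
  MOV R4, 84  → R4 = 84
  MOV R3, 49  → R3 = 49
  PUSH R3  → stack: [49]
  PUSH R4  → stack: [49, 84]
  PUSH R5  → stack: [49, 84, 24]
  POP R2  → R2 = 24, stack: [49, 84]
  POP R4  → R4 = 84, stack: [49]
Final: R2 = 24

24


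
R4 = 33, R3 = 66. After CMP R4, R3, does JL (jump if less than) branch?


Trace:
  R4 = 33, R3 = 66
  CMP R4, R3  → compares 33 vs 66
  JL checks: is 33 less than 66?
  33 < 66, so condition is true
Branch taken: Yes

Yes


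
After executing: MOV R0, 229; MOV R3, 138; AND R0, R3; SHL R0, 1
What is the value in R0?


Register state trace:
  MOV R0, 229  → R0 = 229 (0b11100101)
  MOV R3, 138  → R3 = 138 (0b10001010)
  AND R0, R3  → R0 = 229 AND 138 = 128 (0b10000000)
  SHL R0, 1  → R0 = 128 << 1 = 256
Final: R0 = 256

256


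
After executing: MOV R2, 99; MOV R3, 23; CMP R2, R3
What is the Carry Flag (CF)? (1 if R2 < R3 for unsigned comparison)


Register state trace:
  MOV R2, 99  → R2 = 99
  MOV R3, 23  → R3 = 23
  CMP R2, R3  → unsigned 99 - 23: no borrow
  99 >= 23, so CF = 0
CF = 0

0


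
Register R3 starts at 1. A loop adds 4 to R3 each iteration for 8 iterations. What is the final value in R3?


Starting value: R3 = 1
  Iter 1: R3 = 1 + 4 = 5
  Iter 2: R3 = 5 + 4 = 9
  Iter 3: R3 = 9 + 4 = 13
  Iter 4: R3 = 13 + 4 = 17
  Iter 5: R3 = 17 + 4 = 21
  Iter 6: R3 = 21 + 4 = 25
  Iter 7: R3 = 25 + 4 = 29
  Iter 8: R3 = 29 + 4 = 33
Final: R3 = 33

33


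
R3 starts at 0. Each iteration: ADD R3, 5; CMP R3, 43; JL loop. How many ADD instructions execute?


Loop trace (R3 starts at 0, target 43, step 5):
  ADD #1: R3 = 0 + 5 = 5  → 5 < 43, loop
  ADD #2: R3 = 5 + 5 = 10  → 10 < 43, loop
  ADD #3: R3 = 10 + 5 = 15  → 15 < 43, loop
  ADD #4: R3 = 15 + 5 = 20  → 20 < 43, loop
  ADD #5: R3 = 20 + 5 = 25  → 25 < 43, loop
  ADD #6: R3 = 25 + 5 = 30  → 30 < 43, loop
  ADD #7: R3 = 30 + 5 = 35  → 35 < 43, loop
  ADD #8: R3 = 35 + 5 = 40  → 40 < 43, loop
  ADD #9: R3 = 40 + 5 = 45  → 45 >= 43, exit
Total ADD instructions: 9

9


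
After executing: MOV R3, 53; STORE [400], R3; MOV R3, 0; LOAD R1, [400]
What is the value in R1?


Register and memory trace:
  MOV R3, 53  → R3 = 53
  STORE [400], R3  → mem[400] = 53
  MOV R3, 0  → R3 = 0
  LOAD R1, [400]  → R1 = mem[400] = 53
Final: R1 = 53

53


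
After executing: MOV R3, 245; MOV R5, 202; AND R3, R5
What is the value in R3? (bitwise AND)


Register state trace:
  MOV R3, 245  → R3 = 245 (0b11110101)
  MOV R5, 202  → R5 = 202 (0b11001010)
  AND R3, R5  → R3 = 245 AND 202 = 192 (0b11000000)
Final: R3 = 192

192


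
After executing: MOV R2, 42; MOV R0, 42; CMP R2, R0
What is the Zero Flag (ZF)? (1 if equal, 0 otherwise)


Register state trace:
  MOV R2, 42  → R2 = 42
  MOV R0, 42  → R0 = 42
  CMP R2, R0  → computes 42 - 42 = 0
  Result is zero, so values are equal
ZF = 1

1


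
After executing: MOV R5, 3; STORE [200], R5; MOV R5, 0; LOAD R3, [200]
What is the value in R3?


Register and memory trace:
  MOV R5, 3  → R5 = 3
  STORE [200], R5  → mem[200] = 3
  MOV R5, 0  → R5 = 0
  LOAD R3, [200]  → R3 = mem[200] = 3
Final: R3 = 3

3


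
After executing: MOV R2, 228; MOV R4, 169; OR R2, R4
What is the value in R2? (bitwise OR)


Register state trace:
  MOV R2, 228  → R2 = 228 (0b11100100)
  MOV R4, 169  → R4 = 169 (0b10101001)
  OR R2, R4   → R2 = 228 OR 169 = 237 (0b11101101)
Final: R2 = 237

237


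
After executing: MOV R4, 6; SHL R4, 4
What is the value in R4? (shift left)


Register state trace:
  MOV R4, 6  → R4 = 6
  SHL R4, 4  → R4 = 6 << 4 = 6 * 2^4 = 96
Final: R4 = 96

96


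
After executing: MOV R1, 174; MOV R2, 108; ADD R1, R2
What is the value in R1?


Register state trace:
  MOV R1, 174  → R1 = 174
  MOV R2, 108  → R2 = 108
  ADD R1, R2  → R1 = 174 + 108 = 282
Final: R1 = 282

282


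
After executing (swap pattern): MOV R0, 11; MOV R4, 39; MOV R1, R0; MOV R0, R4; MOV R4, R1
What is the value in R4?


Register state trace (swap pattern):
  MOV R0, 11  → R0 = 11
  MOV R4, 39  → R4 = 39
  MOV R1, R0  → R1 = 11  (save R0)
  MOV R0, R4  → R0 = 39  (R0 gets R4's value)
  MOV R4, R1  → R4 = 11  (R4 gets saved value)
Final: R4 = 11

11


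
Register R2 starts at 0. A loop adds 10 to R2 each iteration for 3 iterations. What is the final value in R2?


Starting value: R2 = 0
  Iter 1: R2 = 0 + 10 = 10
  Iter 2: R2 = 10 + 10 = 20
  Iter 3: R2 = 20 + 10 = 30
Final: R2 = 30

30


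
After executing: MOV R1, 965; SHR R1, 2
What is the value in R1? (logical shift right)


Register state trace:
  MOV R1, 965  → R1 = 965
  SHR R1, 2  → R1 = 965 >> 2 = 965 // 2^2 = 241
Final: R1 = 241

241


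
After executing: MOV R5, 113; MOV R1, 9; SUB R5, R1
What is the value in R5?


Register state trace:
  MOV R5, 113  → R5 = 113
  MOV R1, 9  → R1 = 9
  SUB R5, R1  → R5 = 113 - 9 = 104
Final: R5 = 104

104


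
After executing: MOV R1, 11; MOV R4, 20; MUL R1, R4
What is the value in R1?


Register state trace:
  MOV R1, 11  → R1 = 11
  MOV R4, 20  → R4 = 20
  MUL R1, R4  → R1 = 11 * 20 = 220
Final: R1 = 220

220


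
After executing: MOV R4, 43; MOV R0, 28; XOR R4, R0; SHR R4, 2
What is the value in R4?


Register state trace:
  MOV R4, 43  → R4 = 43 (0b00101011)
  MOV R0, 28  → R0 = 28 (0b00011100)
  XOR R4, R0  → R4 = 43 XOR 28 = 55 (0b00110111)
  SHR R4, 2  → R4 = 55 >> 2 = 13
Final: R4 = 13

13


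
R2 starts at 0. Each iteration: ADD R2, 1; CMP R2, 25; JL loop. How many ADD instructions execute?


Loop trace (R2 starts at 0, target 25, step 1):
  ADD #1: R2 = 0 + 1 = 1  → 1 < 25, loop
  ADD #2: R2 = 1 + 1 = 2  → 2 < 25, loop
  ADD #3: R2 = 2 + 1 = 3  → 3 < 25, loop
  ADD #4: R2 = 3 + 1 = 4  → 4 < 25, loop
  ADD #5: R2 = 4 + 1 = 5  → 5 < 25, loop
  ADD #6: R2 = 5 + 1 = 6  → 6 < 25, loop
  ADD #7: R2 = 6 + 1 = 7  → 7 < 25, loop
  ADD #8: R2 = 7 + 1 = 8  → 8 < 25, loop
  ADD #9: R2 = 8 + 1 = 9  → 9 < 25, loop
  ADD #10: R2 = 9 + 1 = 10  → 10 < 25, loop
  ADD #11: R2 = 10 + 1 = 11  → 11 < 25, loop
  ADD #12: R2 = 11 + 1 = 12  → 12 < 25, loop
  ADD #13: R2 = 12 + 1 = 13  → 13 < 25, loop
  ADD #14: R2 = 13 + 1 = 14  → 14 < 25, loop
  ADD #15: R2 = 14 + 1 = 15  → 15 < 25, loop
  ADD #16: R2 = 15 + 1 = 16  → 16 < 25, loop
  ADD #17: R2 = 16 + 1 = 17  → 17 < 25, loop
  ADD #18: R2 = 17 + 1 = 18  → 18 < 25, loop
  ADD #19: R2 = 18 + 1 = 19  → 19 < 25, loop
  ADD #20: R2 = 19 + 1 = 20  → 20 < 25, loop
  ADD #21: R2 = 20 + 1 = 21  → 21 < 25, loop
  ADD #22: R2 = 21 + 1 = 22  → 22 < 25, loop
  ADD #23: R2 = 22 + 1 = 23  → 23 < 25, loop
  ADD #24: R2 = 23 + 1 = 24  → 24 < 25, loop
  ADD #25: R2 = 24 + 1 = 25  → 25 >= 25, exit
Total ADD instructions: 25

25


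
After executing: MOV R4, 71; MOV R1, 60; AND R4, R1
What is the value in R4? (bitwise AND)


Register state trace:
  MOV R4, 71  → R4 = 71 (0b01000111)
  MOV R1, 60  → R1 = 60 (0b00111100)
  AND R4, R1  → R4 = 71 AND 60 = 4 (0b00000100)
Final: R4 = 4

4


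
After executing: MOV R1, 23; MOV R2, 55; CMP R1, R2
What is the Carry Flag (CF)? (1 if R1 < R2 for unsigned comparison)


Register state trace:
  MOV R1, 23  → R1 = 23
  MOV R2, 55  → R2 = 55
  CMP R1, R2  → unsigned 23 - 55: borrow occurs
  23 < 55, so CF = 1
CF = 1

1


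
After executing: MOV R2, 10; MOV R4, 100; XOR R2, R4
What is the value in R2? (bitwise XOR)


Register state trace:
  MOV R2, 10  → R2 = 10 (0b00001010)
  MOV R4, 100  → R4 = 100 (0b01100100)
  XOR R2, R4  → R2 = 10 XOR 100 = 110 (0b01101110)
Final: R2 = 110

110


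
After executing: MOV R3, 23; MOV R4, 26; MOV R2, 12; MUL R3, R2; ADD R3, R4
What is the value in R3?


Register state trace:
  MOV R3, 23  → R3 = 23
  MOV R4, 26  → R4 = 26
  MOV R2, 12  → R2 = 12
  MUL R3, R2  → R3 = 23 * 12 = 276
  ADD R3, R4  → R3 = 276 + 26 = 302
Final: R3 = 302

302


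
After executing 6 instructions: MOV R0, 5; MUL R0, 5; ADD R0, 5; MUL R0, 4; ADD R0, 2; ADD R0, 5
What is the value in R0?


Register state trace:
  MOV R0, 5  → R0 = 5
  MUL R0, 5  → R0 = 5 * 5 = 25
  ADD R0, 5  → R0 = 25 + 5 = 30
  MUL R0, 4  → R0 = 30 * 4 = 120
  ADD R0, 2  → R0 = 120 + 2 = 122
  ADD R0, 5  → R0 = 122 + 5 = 127
Final: R0 = 127

127


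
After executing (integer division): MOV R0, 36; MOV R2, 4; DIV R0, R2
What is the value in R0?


Register state trace:
  MOV R0, 36  → R0 = 36
  MOV R2, 4  → R2 = 4
  DIV R0, R2  → R0 = 36 // 4 = 9
Final: R0 = 9

9


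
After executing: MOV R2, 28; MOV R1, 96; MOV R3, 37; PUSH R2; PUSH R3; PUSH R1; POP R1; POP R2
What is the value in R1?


Stack trace (top is rightmost):
  MOV R2, 28  → R2 = 28
  MOV R1, 96  → R1 = 96
  MOV R3, 37  → R3 = 37
  PUSH R2  → stack: [28]
  PUSH R3  → stack: [28, 37]
  PUSH R1  → stack: [28, 37, 96]
  POP R1  → R1 = 96, stack: [28, 37]
  POP R2  → R2 = 37, stack: [28]
Final: R1 = 96

96


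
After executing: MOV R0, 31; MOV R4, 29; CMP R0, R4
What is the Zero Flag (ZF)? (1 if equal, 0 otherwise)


Register state trace:
  MOV R0, 31  → R0 = 31
  MOV R4, 29  → R4 = 29
  CMP R0, R4  → computes 31 - 29 = 2
  Result is nonzero, so values are not equal
ZF = 0

0


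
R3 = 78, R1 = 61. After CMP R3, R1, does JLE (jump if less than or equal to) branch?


Trace:
  R3 = 78, R1 = 61
  CMP R3, R1  → compares 78 vs 61
  JLE checks: is 78 less than or equal to 61?
  78 > 61, so condition is false
Branch taken: No

No


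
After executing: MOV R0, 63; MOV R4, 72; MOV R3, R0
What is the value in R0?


Register state trace:
  MOV R0, 63  → R0 = 63
  MOV R4, 72  → R4 = 72
  MOV R3, R0  → R3 = 63
Final: R0 = 63

63


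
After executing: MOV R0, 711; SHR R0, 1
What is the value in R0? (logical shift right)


Register state trace:
  MOV R0, 711  → R0 = 711
  SHR R0, 1  → R0 = 711 >> 1 = 711 // 2^1 = 355
Final: R0 = 355

355


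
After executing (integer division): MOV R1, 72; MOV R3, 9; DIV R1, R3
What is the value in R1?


Register state trace:
  MOV R1, 72  → R1 = 72
  MOV R3, 9  → R3 = 9
  DIV R1, R3  → R1 = 72 // 9 = 8
Final: R1 = 8

8


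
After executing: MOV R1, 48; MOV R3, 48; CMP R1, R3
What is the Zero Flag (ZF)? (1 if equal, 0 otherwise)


Register state trace:
  MOV R1, 48  → R1 = 48
  MOV R3, 48  → R3 = 48
  CMP R1, R3  → computes 48 - 48 = 0
  Result is zero, so values are equal
ZF = 1

1


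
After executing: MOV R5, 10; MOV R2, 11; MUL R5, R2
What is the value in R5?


Register state trace:
  MOV R5, 10  → R5 = 10
  MOV R2, 11  → R2 = 11
  MUL R5, R2  → R5 = 10 * 11 = 110
Final: R5 = 110

110


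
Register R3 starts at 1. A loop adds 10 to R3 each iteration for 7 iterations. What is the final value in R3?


Starting value: R3 = 1
  Iter 1: R3 = 1 + 10 = 11
  Iter 2: R3 = 11 + 10 = 21
  Iter 3: R3 = 21 + 10 = 31
  Iter 4: R3 = 31 + 10 = 41
  Iter 5: R3 = 41 + 10 = 51
  Iter 6: R3 = 51 + 10 = 61
  Iter 7: R3 = 61 + 10 = 71
Final: R3 = 71

71


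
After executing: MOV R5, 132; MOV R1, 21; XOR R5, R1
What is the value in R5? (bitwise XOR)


Register state trace:
  MOV R5, 132  → R5 = 132 (0b10000100)
  MOV R1, 21  → R1 = 21 (0b00010101)
  XOR R5, R1  → R5 = 132 XOR 21 = 145 (0b10010001)
Final: R5 = 145

145


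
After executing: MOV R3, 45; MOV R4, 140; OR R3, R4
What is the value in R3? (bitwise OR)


Register state trace:
  MOV R3, 45  → R3 = 45 (0b00101101)
  MOV R4, 140  → R4 = 140 (0b10001100)
  OR R3, R4   → R3 = 45 OR 140 = 173 (0b10101101)
Final: R3 = 173

173


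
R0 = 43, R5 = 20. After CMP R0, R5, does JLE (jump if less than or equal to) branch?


Trace:
  R0 = 43, R5 = 20
  CMP R0, R5  → compares 43 vs 20
  JLE checks: is 43 less than or equal to 20?
  43 > 20, so condition is false
Branch taken: No

No


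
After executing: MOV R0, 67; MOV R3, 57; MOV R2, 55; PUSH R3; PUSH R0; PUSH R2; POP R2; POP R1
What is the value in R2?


Stack trace (top is rightmost):
  MOV R0, 67  → R0 = 67
  MOV R3, 57  → R3 = 57
  MOV R2, 55  → R2 = 55
  PUSH R3  → stack: [57]
  PUSH R0  → stack: [57, 67]
  PUSH R2  → stack: [57, 67, 55]
  POP R2  → R2 = 55, stack: [57, 67]
  POP R1  → R1 = 67, stack: [57]
Final: R2 = 55

55


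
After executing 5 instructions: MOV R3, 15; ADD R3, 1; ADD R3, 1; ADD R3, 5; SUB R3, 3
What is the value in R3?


Register state trace:
  MOV R3, 15  → R3 = 15
  ADD R3, 1  → R3 = 15 + 1 = 16
  ADD R3, 1  → R3 = 16 + 1 = 17
  ADD R3, 5  → R3 = 17 + 5 = 22
  SUB R3, 3  → R3 = 22 - 3 = 19
Final: R3 = 19

19


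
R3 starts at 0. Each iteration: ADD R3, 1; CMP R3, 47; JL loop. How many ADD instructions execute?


Loop trace (R3 starts at 0, target 47, step 1):
  ADD #1: R3 = 0 + 1 = 1  → 1 < 47, loop
  ADD #2: R3 = 1 + 1 = 2  → 2 < 47, loop
  ADD #3: R3 = 2 + 1 = 3  → 3 < 47, loop
  ADD #4: R3 = 3 + 1 = 4  → 4 < 47, loop
  ADD #5: R3 = 4 + 1 = 5  → 5 < 47, loop
  ADD #6: R3 = 5 + 1 = 6  → 6 < 47, loop
  ADD #7: R3 = 6 + 1 = 7  → 7 < 47, loop
  ADD #8: R3 = 7 + 1 = 8  → 8 < 47, loop
  ADD #9: R3 = 8 + 1 = 9  → 9 < 47, loop
  ADD #10: R3 = 9 + 1 = 10  → 10 < 47, loop
  ADD #11: R3 = 10 + 1 = 11  → 11 < 47, loop
  ADD #12: R3 = 11 + 1 = 12  → 12 < 47, loop
  ADD #13: R3 = 12 + 1 = 13  → 13 < 47, loop
  ADD #14: R3 = 13 + 1 = 14  → 14 < 47, loop
  ADD #15: R3 = 14 + 1 = 15  → 15 < 47, loop
  ADD #16: R3 = 15 + 1 = 16  → 16 < 47, loop
  ADD #17: R3 = 16 + 1 = 17  → 17 < 47, loop
  ADD #18: R3 = 17 + 1 = 18  → 18 < 47, loop
  ADD #19: R3 = 18 + 1 = 19  → 19 < 47, loop
  ADD #20: R3 = 19 + 1 = 20  → 20 < 47, loop
  ADD #21: R3 = 20 + 1 = 21  → 21 < 47, loop
  ADD #22: R3 = 21 + 1 = 22  → 22 < 47, loop
  ADD #23: R3 = 22 + 1 = 23  → 23 < 47, loop
  ADD #24: R3 = 23 + 1 = 24  → 24 < 47, loop
  ADD #25: R3 = 24 + 1 = 25  → 25 < 47, loop
  ADD #26: R3 = 25 + 1 = 26  → 26 < 47, loop
  ADD #27: R3 = 26 + 1 = 27  → 27 < 47, loop
  ADD #28: R3 = 27 + 1 = 28  → 28 < 47, loop
  ADD #29: R3 = 28 + 1 = 29  → 29 < 47, loop
  ADD #30: R3 = 29 + 1 = 30  → 30 < 47, loop
  ADD #31: R3 = 30 + 1 = 31  → 31 < 47, loop
  ADD #32: R3 = 31 + 1 = 32  → 32 < 47, loop
  ADD #33: R3 = 32 + 1 = 33  → 33 < 47, loop
  ADD #34: R3 = 33 + 1 = 34  → 34 < 47, loop
  ADD #35: R3 = 34 + 1 = 35  → 35 < 47, loop
  ADD #36: R3 = 35 + 1 = 36  → 36 < 47, loop
  ADD #37: R3 = 36 + 1 = 37  → 37 < 47, loop
  ADD #38: R3 = 37 + 1 = 38  → 38 < 47, loop
  ADD #39: R3 = 38 + 1 = 39  → 39 < 47, loop
  ADD #40: R3 = 39 + 1 = 40  → 40 < 47, loop
  ADD #41: R3 = 40 + 1 = 41  → 41 < 47, loop
  ADD #42: R3 = 41 + 1 = 42  → 42 < 47, loop
  ADD #43: R3 = 42 + 1 = 43  → 43 < 47, loop
  ADD #44: R3 = 43 + 1 = 44  → 44 < 47, loop
  ADD #45: R3 = 44 + 1 = 45  → 45 < 47, loop
  ADD #46: R3 = 45 + 1 = 46  → 46 < 47, loop
  ADD #47: R3 = 46 + 1 = 47  → 47 >= 47, exit
Total ADD instructions: 47

47


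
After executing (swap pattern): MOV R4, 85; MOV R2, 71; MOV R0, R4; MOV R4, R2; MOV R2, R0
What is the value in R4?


Register state trace (swap pattern):
  MOV R4, 85  → R4 = 85
  MOV R2, 71  → R2 = 71
  MOV R0, R4  → R0 = 85  (save R4)
  MOV R4, R2  → R4 = 71  (R4 gets R2's value)
  MOV R2, R0  → R2 = 85  (R2 gets saved value)
Final: R4 = 71

71


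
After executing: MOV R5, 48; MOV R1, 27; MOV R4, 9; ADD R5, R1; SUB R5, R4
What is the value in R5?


Register state trace:
  MOV R5, 48  → R5 = 48
  MOV R1, 27  → R1 = 27
  MOV R4, 9  → R4 = 9
  ADD R5, R1  → R5 = 48 + 27 = 75
  SUB R5, R4  → R5 = 75 - 9 = 66
Final: R5 = 66

66


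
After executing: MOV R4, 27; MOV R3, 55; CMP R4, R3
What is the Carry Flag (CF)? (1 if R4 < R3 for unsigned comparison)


Register state trace:
  MOV R4, 27  → R4 = 27
  MOV R3, 55  → R3 = 55
  CMP R4, R3  → unsigned 27 - 55: borrow occurs
  27 < 55, so CF = 1
CF = 1

1


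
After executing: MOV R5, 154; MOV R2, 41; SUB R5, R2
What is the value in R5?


Register state trace:
  MOV R5, 154  → R5 = 154
  MOV R2, 41  → R2 = 41
  SUB R5, R2  → R5 = 154 - 41 = 113
Final: R5 = 113

113


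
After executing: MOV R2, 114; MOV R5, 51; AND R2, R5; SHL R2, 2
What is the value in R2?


Register state trace:
  MOV R2, 114  → R2 = 114 (0b01110010)
  MOV R5, 51  → R5 = 51 (0b00110011)
  AND R2, R5  → R2 = 114 AND 51 = 50 (0b00110010)
  SHL R2, 2  → R2 = 50 << 2 = 200
Final: R2 = 200

200


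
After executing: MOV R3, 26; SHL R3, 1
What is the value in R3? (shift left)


Register state trace:
  MOV R3, 26  → R3 = 26
  SHL R3, 1  → R3 = 26 << 1 = 26 * 2^1 = 52
Final: R3 = 52

52


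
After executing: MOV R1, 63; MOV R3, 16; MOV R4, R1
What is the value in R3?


Register state trace:
  MOV R1, 63  → R1 = 63
  MOV R3, 16  → R3 = 16
  MOV R4, R1  → R4 = 63
Final: R3 = 16

16


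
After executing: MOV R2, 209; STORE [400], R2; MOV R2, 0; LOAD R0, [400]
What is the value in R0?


Register and memory trace:
  MOV R2, 209  → R2 = 209
  STORE [400], R2  → mem[400] = 209
  MOV R2, 0  → R2 = 0
  LOAD R0, [400]  → R0 = mem[400] = 209
Final: R0 = 209

209


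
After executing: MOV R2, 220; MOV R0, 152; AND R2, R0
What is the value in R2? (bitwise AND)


Register state trace:
  MOV R2, 220  → R2 = 220 (0b11011100)
  MOV R0, 152  → R0 = 152 (0b10011000)
  AND R2, R0  → R2 = 220 AND 152 = 152 (0b10011000)
Final: R2 = 152

152


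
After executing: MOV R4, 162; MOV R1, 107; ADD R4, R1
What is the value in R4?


Register state trace:
  MOV R4, 162  → R4 = 162
  MOV R1, 107  → R1 = 107
  ADD R4, R1  → R4 = 162 + 107 = 269
Final: R4 = 269

269


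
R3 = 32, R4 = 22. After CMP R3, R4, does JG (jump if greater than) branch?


Trace:
  R3 = 32, R4 = 22
  CMP R3, R4  → compares 32 vs 22
  JG checks: is 32 greater than 22?
  32 > 22, so condition is true
Branch taken: Yes

Yes


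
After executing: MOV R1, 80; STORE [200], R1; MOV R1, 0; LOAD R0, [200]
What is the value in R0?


Register and memory trace:
  MOV R1, 80  → R1 = 80
  STORE [200], R1  → mem[200] = 80
  MOV R1, 0  → R1 = 0
  LOAD R0, [200]  → R0 = mem[200] = 80
Final: R0 = 80

80


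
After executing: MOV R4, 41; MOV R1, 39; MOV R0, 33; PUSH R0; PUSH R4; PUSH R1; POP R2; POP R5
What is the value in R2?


Stack trace (top is rightmost):
  MOV R4, 41  → R4 = 41
  MOV R1, 39  → R1 = 39
  MOV R0, 33  → R0 = 33
  PUSH R0  → stack: [33]
  PUSH R4  → stack: [33, 41]
  PUSH R1  → stack: [33, 41, 39]
  POP R2  → R2 = 39, stack: [33, 41]
  POP R5  → R5 = 41, stack: [33]
Final: R2 = 39

39


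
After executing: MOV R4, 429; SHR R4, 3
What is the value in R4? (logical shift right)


Register state trace:
  MOV R4, 429  → R4 = 429
  SHR R4, 3  → R4 = 429 >> 3 = 429 // 2^3 = 53
Final: R4 = 53

53


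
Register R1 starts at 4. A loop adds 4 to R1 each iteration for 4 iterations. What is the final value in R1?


Starting value: R1 = 4
  Iter 1: R1 = 4 + 4 = 8
  Iter 2: R1 = 8 + 4 = 12
  Iter 3: R1 = 12 + 4 = 16
  Iter 4: R1 = 16 + 4 = 20
Final: R1 = 20

20


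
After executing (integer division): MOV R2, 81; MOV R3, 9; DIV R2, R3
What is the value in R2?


Register state trace:
  MOV R2, 81  → R2 = 81
  MOV R3, 9  → R3 = 9
  DIV R2, R3  → R2 = 81 // 9 = 9
Final: R2 = 9

9


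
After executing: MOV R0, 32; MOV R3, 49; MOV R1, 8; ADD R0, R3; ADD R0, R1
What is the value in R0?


Register state trace:
  MOV R0, 32  → R0 = 32
  MOV R3, 49  → R3 = 49
  MOV R1, 8  → R1 = 8
  ADD R0, R3  → R0 = 32 + 49 = 81
  ADD R0, R1  → R0 = 81 + 8 = 89
Final: R0 = 89

89


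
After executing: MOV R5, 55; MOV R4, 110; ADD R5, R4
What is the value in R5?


Register state trace:
  MOV R5, 55  → R5 = 55
  MOV R4, 110  → R4 = 110
  ADD R5, R4  → R5 = 55 + 110 = 165
Final: R5 = 165

165


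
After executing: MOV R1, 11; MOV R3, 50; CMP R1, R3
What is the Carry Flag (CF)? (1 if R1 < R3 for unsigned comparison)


Register state trace:
  MOV R1, 11  → R1 = 11
  MOV R3, 50  → R3 = 50
  CMP R1, R3  → unsigned 11 - 50: borrow occurs
  11 < 50, so CF = 1
CF = 1

1


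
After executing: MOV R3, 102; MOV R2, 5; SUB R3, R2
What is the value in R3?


Register state trace:
  MOV R3, 102  → R3 = 102
  MOV R2, 5  → R2 = 5
  SUB R3, R2  → R3 = 102 - 5 = 97
Final: R3 = 97

97


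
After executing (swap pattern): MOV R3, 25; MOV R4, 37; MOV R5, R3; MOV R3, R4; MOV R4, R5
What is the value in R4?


Register state trace (swap pattern):
  MOV R3, 25  → R3 = 25
  MOV R4, 37  → R4 = 37
  MOV R5, R3  → R5 = 25  (save R3)
  MOV R3, R4  → R3 = 37  (R3 gets R4's value)
  MOV R4, R5  → R4 = 25  (R4 gets saved value)
Final: R4 = 25

25


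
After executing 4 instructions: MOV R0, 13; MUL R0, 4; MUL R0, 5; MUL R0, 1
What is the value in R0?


Register state trace:
  MOV R0, 13  → R0 = 13
  MUL R0, 4  → R0 = 13 * 4 = 52
  MUL R0, 5  → R0 = 52 * 5 = 260
  MUL R0, 1  → R0 = 260 * 1 = 260
Final: R0 = 260

260


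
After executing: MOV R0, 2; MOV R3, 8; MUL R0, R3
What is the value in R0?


Register state trace:
  MOV R0, 2  → R0 = 2
  MOV R3, 8  → R3 = 8
  MUL R0, R3  → R0 = 2 * 8 = 16
Final: R0 = 16

16


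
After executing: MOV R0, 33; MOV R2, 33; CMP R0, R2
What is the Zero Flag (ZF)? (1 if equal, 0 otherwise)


Register state trace:
  MOV R0, 33  → R0 = 33
  MOV R2, 33  → R2 = 33
  CMP R0, R2  → computes 33 - 33 = 0
  Result is zero, so values are equal
ZF = 1

1


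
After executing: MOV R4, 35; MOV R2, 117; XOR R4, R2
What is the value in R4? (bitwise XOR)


Register state trace:
  MOV R4, 35  → R4 = 35 (0b00100011)
  MOV R2, 117  → R2 = 117 (0b01110101)
  XOR R4, R2  → R4 = 35 XOR 117 = 86 (0b01010110)
Final: R4 = 86

86


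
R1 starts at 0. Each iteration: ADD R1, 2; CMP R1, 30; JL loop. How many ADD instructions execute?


Loop trace (R1 starts at 0, target 30, step 2):
  ADD #1: R1 = 0 + 2 = 2  → 2 < 30, loop
  ADD #2: R1 = 2 + 2 = 4  → 4 < 30, loop
  ADD #3: R1 = 4 + 2 = 6  → 6 < 30, loop
  ADD #4: R1 = 6 + 2 = 8  → 8 < 30, loop
  ADD #5: R1 = 8 + 2 = 10  → 10 < 30, loop
  ADD #6: R1 = 10 + 2 = 12  → 12 < 30, loop
  ADD #7: R1 = 12 + 2 = 14  → 14 < 30, loop
  ADD #8: R1 = 14 + 2 = 16  → 16 < 30, loop
  ADD #9: R1 = 16 + 2 = 18  → 18 < 30, loop
  ADD #10: R1 = 18 + 2 = 20  → 20 < 30, loop
  ADD #11: R1 = 20 + 2 = 22  → 22 < 30, loop
  ADD #12: R1 = 22 + 2 = 24  → 24 < 30, loop
  ADD #13: R1 = 24 + 2 = 26  → 26 < 30, loop
  ADD #14: R1 = 26 + 2 = 28  → 28 < 30, loop
  ADD #15: R1 = 28 + 2 = 30  → 30 >= 30, exit
Total ADD instructions: 15

15


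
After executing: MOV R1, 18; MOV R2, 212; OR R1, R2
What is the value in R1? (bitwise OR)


Register state trace:
  MOV R1, 18  → R1 = 18 (0b00010010)
  MOV R2, 212  → R2 = 212 (0b11010100)
  OR R1, R2   → R1 = 18 OR 212 = 214 (0b11010110)
Final: R1 = 214

214


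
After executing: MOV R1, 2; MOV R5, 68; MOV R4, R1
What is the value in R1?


Register state trace:
  MOV R1, 2  → R1 = 2
  MOV R5, 68  → R5 = 68
  MOV R4, R1  → R4 = 2
Final: R1 = 2

2


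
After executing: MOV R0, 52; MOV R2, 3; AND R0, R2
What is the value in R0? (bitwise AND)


Register state trace:
  MOV R0, 52  → R0 = 52 (0b00110100)
  MOV R2, 3  → R2 = 3 (0b00000011)
  AND R0, R2  → R0 = 52 AND 3 = 0 (0b00000000)
Final: R0 = 0

0


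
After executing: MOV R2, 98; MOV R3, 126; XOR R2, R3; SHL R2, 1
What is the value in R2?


Register state trace:
  MOV R2, 98  → R2 = 98 (0b01100010)
  MOV R3, 126  → R3 = 126 (0b01111110)
  XOR R2, R3  → R2 = 98 XOR 126 = 28 (0b00011100)
  SHL R2, 1  → R2 = 28 << 1 = 56
Final: R2 = 56

56


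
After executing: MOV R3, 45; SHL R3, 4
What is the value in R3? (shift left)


Register state trace:
  MOV R3, 45  → R3 = 45
  SHL R3, 4  → R3 = 45 << 4 = 45 * 2^4 = 720
Final: R3 = 720

720


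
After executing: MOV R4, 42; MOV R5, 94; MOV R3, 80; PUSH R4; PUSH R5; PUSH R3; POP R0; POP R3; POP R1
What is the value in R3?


Stack trace (top is rightmost):
  MOV R4, 42  → R4 = 42
  MOV R5, 94  → R5 = 94
  MOV R3, 80  → R3 = 80
  PUSH R4  → stack: [42]
  PUSH R5  → stack: [42, 94]
  PUSH R3  → stack: [42, 94, 80]
  POP R0  → R0 = 80, stack: [42, 94]
  POP R3  → R3 = 94, stack: [42]
  POP R1  → R1 = 42, stack: []
Final: R3 = 94

94


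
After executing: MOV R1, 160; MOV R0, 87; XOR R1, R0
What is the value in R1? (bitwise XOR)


Register state trace:
  MOV R1, 160  → R1 = 160 (0b10100000)
  MOV R0, 87  → R0 = 87 (0b01010111)
  XOR R1, R0  → R1 = 160 XOR 87 = 247 (0b11110111)
Final: R1 = 247

247


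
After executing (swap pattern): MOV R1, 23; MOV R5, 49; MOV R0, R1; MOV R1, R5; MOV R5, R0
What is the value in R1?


Register state trace (swap pattern):
  MOV R1, 23  → R1 = 23
  MOV R5, 49  → R5 = 49
  MOV R0, R1  → R0 = 23  (save R1)
  MOV R1, R5  → R1 = 49  (R1 gets R5's value)
  MOV R5, R0  → R5 = 23  (R5 gets saved value)
Final: R1 = 49

49


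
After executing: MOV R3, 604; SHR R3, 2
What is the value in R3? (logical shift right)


Register state trace:
  MOV R3, 604  → R3 = 604
  SHR R3, 2  → R3 = 604 >> 2 = 604 // 2^2 = 151
Final: R3 = 151

151


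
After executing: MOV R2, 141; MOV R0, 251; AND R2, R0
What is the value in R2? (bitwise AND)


Register state trace:
  MOV R2, 141  → R2 = 141 (0b10001101)
  MOV R0, 251  → R0 = 251 (0b11111011)
  AND R2, R0  → R2 = 141 AND 251 = 137 (0b10001001)
Final: R2 = 137

137


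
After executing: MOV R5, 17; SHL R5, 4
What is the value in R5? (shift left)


Register state trace:
  MOV R5, 17  → R5 = 17
  SHL R5, 4  → R5 = 17 << 4 = 17 * 2^4 = 272
Final: R5 = 272

272


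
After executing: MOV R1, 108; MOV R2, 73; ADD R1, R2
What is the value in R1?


Register state trace:
  MOV R1, 108  → R1 = 108
  MOV R2, 73  → R2 = 73
  ADD R1, R2  → R1 = 108 + 73 = 181
Final: R1 = 181

181


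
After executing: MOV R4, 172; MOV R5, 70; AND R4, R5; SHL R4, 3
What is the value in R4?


Register state trace:
  MOV R4, 172  → R4 = 172 (0b10101100)
  MOV R5, 70  → R5 = 70 (0b01000110)
  AND R4, R5  → R4 = 172 AND 70 = 4 (0b00000100)
  SHL R4, 3  → R4 = 4 << 3 = 32
Final: R4 = 32

32


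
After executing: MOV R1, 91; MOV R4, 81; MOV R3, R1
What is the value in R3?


Register state trace:
  MOV R1, 91  → R1 = 91
  MOV R4, 81  → R4 = 81
  MOV R3, R1  → R3 = 91
Final: R3 = 91

91


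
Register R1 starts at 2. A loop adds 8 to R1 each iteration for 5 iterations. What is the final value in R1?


Starting value: R1 = 2
  Iter 1: R1 = 2 + 8 = 10
  Iter 2: R1 = 10 + 8 = 18
  Iter 3: R1 = 18 + 8 = 26
  Iter 4: R1 = 26 + 8 = 34
  Iter 5: R1 = 34 + 8 = 42
Final: R1 = 42

42


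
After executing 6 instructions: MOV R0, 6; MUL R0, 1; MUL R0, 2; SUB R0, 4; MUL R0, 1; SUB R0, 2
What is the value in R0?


Register state trace:
  MOV R0, 6  → R0 = 6
  MUL R0, 1  → R0 = 6 * 1 = 6
  MUL R0, 2  → R0 = 6 * 2 = 12
  SUB R0, 4  → R0 = 12 - 4 = 8
  MUL R0, 1  → R0 = 8 * 1 = 8
  SUB R0, 2  → R0 = 8 - 2 = 6
Final: R0 = 6

6
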